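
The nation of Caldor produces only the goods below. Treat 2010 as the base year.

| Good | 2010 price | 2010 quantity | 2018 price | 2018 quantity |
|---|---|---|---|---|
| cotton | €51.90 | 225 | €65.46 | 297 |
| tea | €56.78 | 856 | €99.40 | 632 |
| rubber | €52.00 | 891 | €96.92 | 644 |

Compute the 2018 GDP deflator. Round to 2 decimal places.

Nominal GDP 2018 = 65.46·297 + 99.40·632 + 96.92·644 = 144678.90.
Real GDP 2018 (at 2010 prices) = 51.90·297 + 56.78·632 + 52.00·644 = 84787.26.
Deflator = Nominal/Real × 100 = 144678.90/84787.26 × 100 = 170.638.

170.64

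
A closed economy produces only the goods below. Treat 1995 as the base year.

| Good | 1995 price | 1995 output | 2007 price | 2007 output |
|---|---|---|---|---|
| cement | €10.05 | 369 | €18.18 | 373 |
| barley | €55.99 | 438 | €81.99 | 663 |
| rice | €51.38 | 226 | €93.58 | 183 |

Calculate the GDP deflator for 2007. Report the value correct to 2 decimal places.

155.68

Nominal GDP 2007 = 18.18·373 + 81.99·663 + 93.58·183 = 78265.65.
Real GDP 2007 (at 1995 prices) = 10.05·373 + 55.99·663 + 51.38·183 = 50272.56.
Deflator = Nominal/Real × 100 = 78265.65/50272.56 × 100 = 155.683.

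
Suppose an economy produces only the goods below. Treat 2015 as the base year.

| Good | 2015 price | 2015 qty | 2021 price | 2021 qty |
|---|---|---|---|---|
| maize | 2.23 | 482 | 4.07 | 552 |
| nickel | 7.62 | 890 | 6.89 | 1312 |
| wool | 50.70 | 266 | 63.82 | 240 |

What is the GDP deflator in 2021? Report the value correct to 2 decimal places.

113.71

Nominal GDP 2021 = 4.07·552 + 6.89·1312 + 63.82·240 = 26603.12.
Real GDP 2021 (at 2015 prices) = 2.23·552 + 7.62·1312 + 50.70·240 = 23396.40.
Deflator = Nominal/Real × 100 = 26603.12/23396.40 × 100 = 113.706.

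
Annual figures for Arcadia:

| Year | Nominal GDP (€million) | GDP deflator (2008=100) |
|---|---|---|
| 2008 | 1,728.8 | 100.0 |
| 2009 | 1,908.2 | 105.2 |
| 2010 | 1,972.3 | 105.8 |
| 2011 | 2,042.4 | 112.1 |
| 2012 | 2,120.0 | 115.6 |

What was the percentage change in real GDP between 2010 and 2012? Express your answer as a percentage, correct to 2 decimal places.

Real GDP 2010 = 1972.3/1.058 = 1864.18.
Real GDP 2012 = 2120.0/1.156 = 1833.91.
Change = 1833.91/1864.18 − 1 = -0.0162.

-1.62%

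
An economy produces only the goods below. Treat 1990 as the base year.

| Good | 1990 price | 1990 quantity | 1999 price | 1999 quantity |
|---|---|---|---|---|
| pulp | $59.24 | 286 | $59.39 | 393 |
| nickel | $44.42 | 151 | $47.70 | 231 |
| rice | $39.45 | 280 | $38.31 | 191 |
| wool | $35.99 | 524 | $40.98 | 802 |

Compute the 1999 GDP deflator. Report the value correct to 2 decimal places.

106.58

Nominal GDP 1999 = 59.39·393 + 47.70·231 + 38.31·191 + 40.98·802 = 74542.14.
Real GDP 1999 (at 1990 prices) = 59.24·393 + 44.42·231 + 39.45·191 + 35.99·802 = 69941.27.
Deflator = Nominal/Real × 100 = 74542.14/69941.27 × 100 = 106.578.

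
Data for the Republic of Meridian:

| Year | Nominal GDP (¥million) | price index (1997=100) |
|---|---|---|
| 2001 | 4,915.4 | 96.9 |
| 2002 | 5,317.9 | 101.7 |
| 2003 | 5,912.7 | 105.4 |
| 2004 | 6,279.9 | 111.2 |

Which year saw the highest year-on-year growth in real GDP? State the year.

2002: real = 5317.9/1.017 = 5229.01; growth vs 2001 (5072.65) = 3.08%.
2003: real = 5912.7/1.054 = 5609.77; growth vs 2002 (5229.01) = 7.28%.
2004: real = 6279.9/1.112 = 5647.39; growth vs 2003 (5609.77) = 0.67%.

2003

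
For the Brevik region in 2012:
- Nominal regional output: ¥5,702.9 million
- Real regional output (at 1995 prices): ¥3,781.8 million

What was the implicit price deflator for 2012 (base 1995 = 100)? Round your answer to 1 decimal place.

150.8

implicit price deflator = (Nominal / Real) × 100 = 5702.9 / 3781.8 × 100 = 150.80.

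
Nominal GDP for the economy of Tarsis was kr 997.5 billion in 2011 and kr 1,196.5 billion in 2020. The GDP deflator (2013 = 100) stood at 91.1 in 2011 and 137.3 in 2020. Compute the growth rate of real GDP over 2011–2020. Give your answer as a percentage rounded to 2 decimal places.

-20.41%

Deflate each year: 2011 → 997.5/0.911 = 1094.95; 2020 → 1196.5/1.373 = 871.45.
So real GDP changed by 871.45/1094.95 − 1 = -0.2041, i.e. -20.41%.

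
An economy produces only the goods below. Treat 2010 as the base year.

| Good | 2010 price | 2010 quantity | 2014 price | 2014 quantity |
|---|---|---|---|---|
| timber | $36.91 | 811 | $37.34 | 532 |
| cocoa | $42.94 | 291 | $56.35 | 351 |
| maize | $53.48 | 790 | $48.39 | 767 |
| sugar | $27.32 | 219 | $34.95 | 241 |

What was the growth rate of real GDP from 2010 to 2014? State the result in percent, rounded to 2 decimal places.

-9.21%

Real GDP 2010 = Nominal GDP 2010 = 36.91·811 + 42.94·291 + 53.48·790 + 27.32·219 = 90661.83.
Real GDP 2014 (at 2010 prices) = 36.91·532 + 42.94·351 + 53.48·767 + 27.32·241 = 82311.34.
Real growth = 82311.34/90661.83 − 1 = -0.0921.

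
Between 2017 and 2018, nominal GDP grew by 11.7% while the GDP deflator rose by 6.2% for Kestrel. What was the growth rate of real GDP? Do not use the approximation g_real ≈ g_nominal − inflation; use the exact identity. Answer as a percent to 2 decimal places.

5.18%

(1 + g_nom) = (1 + g_real)(1 + π), so g_real = 1.1170 / 1.0620 − 1 = 0.05179.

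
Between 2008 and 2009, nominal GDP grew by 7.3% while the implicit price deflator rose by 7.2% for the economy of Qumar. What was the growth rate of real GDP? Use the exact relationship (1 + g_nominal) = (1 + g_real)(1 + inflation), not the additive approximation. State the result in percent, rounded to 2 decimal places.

(1 + g_nom) = (1 + g_real)(1 + π), so g_real = 1.0730 / 1.0720 − 1 = 0.00093.

0.09%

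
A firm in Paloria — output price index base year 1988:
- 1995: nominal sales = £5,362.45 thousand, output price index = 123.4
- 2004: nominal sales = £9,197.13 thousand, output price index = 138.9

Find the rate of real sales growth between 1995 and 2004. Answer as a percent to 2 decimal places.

52.37%

Deflate each year: 1995 → 5362.45/1.234 = 4345.58; 2004 → 9197.13/1.389 = 6621.40.
So real sales changed by 6621.40/4345.58 − 1 = 0.5237, i.e. 52.37%.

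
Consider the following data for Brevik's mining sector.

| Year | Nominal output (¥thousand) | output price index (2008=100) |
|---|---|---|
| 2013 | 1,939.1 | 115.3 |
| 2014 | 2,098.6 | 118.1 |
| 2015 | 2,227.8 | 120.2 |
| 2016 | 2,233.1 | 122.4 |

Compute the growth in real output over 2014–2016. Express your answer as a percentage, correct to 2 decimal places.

2.67%

Real output 2014 = 2098.6/1.181 = 1776.97.
Real output 2016 = 2233.1/1.224 = 1824.43.
Change = 1824.43/1776.97 − 1 = 0.0267.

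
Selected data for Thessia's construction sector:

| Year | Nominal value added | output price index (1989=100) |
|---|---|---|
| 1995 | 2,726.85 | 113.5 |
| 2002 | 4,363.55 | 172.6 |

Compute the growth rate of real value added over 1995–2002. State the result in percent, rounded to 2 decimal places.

Real value added 1995 = 2726.85 / 1.135 = 2402.51.
Real value added 2002 = 4363.55 / 1.726 = 2528.13.
Real growth = 2528.13 / 2402.51 − 1 = 0.0523.

5.23%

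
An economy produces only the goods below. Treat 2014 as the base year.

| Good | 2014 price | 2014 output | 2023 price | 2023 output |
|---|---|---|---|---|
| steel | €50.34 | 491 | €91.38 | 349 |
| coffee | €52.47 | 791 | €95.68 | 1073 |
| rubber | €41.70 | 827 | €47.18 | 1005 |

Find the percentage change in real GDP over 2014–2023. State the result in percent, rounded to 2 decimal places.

Real GDP 2014 = Nominal GDP 2014 = 50.34·491 + 52.47·791 + 41.70·827 = 100706.61.
Real GDP 2023 (at 2014 prices) = 50.34·349 + 52.47·1073 + 41.70·1005 = 115777.47.
Real growth = 115777.47/100706.61 − 1 = 0.1497.

14.97%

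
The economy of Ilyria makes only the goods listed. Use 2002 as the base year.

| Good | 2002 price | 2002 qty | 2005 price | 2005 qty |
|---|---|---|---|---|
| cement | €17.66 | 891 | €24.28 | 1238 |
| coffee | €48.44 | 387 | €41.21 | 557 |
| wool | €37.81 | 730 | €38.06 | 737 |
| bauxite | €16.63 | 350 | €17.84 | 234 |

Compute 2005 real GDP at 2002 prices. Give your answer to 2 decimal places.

Real GDP 2005 = Σ (p_2002 × q_2005) = 17.66·1238 + 48.44·557 + 37.81·737 + 16.63·234 = 80601.55.

€80601.55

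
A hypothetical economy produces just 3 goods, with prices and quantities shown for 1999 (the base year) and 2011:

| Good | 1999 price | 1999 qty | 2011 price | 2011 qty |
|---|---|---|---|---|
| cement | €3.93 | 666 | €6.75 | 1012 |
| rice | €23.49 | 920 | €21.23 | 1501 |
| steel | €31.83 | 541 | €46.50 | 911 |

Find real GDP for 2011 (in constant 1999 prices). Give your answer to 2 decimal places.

Real GDP 2011 = Σ (p_1999 × q_2011) = 3.93·1012 + 23.49·1501 + 31.83·911 = 68232.78.

€68232.78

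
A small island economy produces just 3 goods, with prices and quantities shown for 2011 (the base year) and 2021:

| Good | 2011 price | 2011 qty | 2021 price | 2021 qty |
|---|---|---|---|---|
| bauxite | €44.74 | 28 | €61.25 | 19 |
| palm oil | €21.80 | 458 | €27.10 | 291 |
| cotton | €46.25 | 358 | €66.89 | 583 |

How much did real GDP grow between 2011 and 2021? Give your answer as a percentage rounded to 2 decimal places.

Real GDP 2011 = Nominal GDP 2011 = 44.74·28 + 21.80·458 + 46.25·358 = 27794.62.
Real GDP 2021 (at 2011 prices) = 44.74·19 + 21.80·291 + 46.25·583 = 34157.61.
Real growth = 34157.61/27794.62 − 1 = 0.2289.

22.89%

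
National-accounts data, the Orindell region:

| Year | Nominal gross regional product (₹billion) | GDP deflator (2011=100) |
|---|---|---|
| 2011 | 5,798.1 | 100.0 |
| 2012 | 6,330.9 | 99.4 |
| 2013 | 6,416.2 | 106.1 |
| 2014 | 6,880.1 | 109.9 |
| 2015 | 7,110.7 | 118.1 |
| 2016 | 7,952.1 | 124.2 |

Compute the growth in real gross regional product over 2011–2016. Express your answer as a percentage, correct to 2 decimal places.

10.43%

Real gross regional product 2011 = 5798.1/1.000 = 5798.10.
Real gross regional product 2016 = 7952.1/1.242 = 6402.66.
Change = 6402.66/5798.10 − 1 = 0.1043.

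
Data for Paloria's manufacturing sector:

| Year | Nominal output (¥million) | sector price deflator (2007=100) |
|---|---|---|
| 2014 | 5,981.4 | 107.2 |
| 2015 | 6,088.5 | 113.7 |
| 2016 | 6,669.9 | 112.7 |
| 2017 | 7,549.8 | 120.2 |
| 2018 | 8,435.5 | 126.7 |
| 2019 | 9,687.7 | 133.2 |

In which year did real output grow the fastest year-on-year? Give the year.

2015: real = 6088.5/1.137 = 5354.88; growth vs 2014 (5579.66) = -4.03%.
2016: real = 6669.9/1.127 = 5918.28; growth vs 2015 (5354.88) = 10.52%.
2017: real = 7549.8/1.202 = 6281.03; growth vs 2016 (5918.28) = 6.13%.
2018: real = 8435.5/1.267 = 6657.85; growth vs 2017 (6281.03) = 6.00%.
2019: real = 9687.7/1.332 = 7273.05; growth vs 2018 (6657.85) = 9.24%.

2016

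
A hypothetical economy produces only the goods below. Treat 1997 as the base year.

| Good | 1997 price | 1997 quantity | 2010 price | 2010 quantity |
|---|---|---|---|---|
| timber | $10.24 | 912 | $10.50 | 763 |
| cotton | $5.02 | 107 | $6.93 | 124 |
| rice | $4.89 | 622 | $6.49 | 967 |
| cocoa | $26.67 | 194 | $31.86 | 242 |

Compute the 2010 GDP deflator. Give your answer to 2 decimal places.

116.51

Nominal GDP 2010 = 10.50·763 + 6.93·124 + 6.49·967 + 31.86·242 = 22856.77.
Real GDP 2010 (at 1997 prices) = 10.24·763 + 5.02·124 + 4.89·967 + 26.67·242 = 19618.37.
Deflator = Nominal/Real × 100 = 22856.77/19618.37 × 100 = 116.507.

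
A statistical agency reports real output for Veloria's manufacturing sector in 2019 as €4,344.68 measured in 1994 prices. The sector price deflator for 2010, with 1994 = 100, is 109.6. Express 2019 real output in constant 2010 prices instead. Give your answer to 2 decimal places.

€4,761.77

Real output in 2010 prices = Real output in 1994 prices × (P_2010/P_1994) = 4344.68 × 1.096 = 4761.77.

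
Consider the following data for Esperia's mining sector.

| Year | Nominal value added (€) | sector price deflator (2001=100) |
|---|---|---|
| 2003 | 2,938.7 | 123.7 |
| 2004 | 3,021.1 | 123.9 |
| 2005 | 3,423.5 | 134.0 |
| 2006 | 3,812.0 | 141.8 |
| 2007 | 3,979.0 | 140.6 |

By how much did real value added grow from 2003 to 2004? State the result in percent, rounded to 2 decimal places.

Real value added 2003 = 2938.7/1.237 = 2375.67.
Real value added 2004 = 3021.1/1.239 = 2438.34.
Change = 2438.34/2375.67 − 1 = 0.0264.

2.64%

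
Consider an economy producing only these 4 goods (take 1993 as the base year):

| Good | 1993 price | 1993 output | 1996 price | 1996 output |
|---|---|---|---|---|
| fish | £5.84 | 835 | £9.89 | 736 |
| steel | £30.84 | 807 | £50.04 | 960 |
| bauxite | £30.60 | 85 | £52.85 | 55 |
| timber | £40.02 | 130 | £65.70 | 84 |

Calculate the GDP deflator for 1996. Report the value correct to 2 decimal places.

163.66

Nominal GDP 1996 = 9.89·736 + 50.04·960 + 52.85·55 + 65.70·84 = 63742.99.
Real GDP 1996 (at 1993 prices) = 5.84·736 + 30.84·960 + 30.60·55 + 40.02·84 = 38949.32.
Deflator = Nominal/Real × 100 = 63742.99/38949.32 × 100 = 163.656.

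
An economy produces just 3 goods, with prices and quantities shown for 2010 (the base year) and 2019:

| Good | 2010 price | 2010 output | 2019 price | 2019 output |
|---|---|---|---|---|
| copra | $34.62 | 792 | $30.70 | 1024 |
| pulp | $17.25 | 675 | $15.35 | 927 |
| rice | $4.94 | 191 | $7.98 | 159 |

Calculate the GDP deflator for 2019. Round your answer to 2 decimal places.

Nominal GDP 2019 = 30.70·1024 + 15.35·927 + 7.98·159 = 46935.07.
Real GDP 2019 (at 2010 prices) = 34.62·1024 + 17.25·927 + 4.94·159 = 52227.09.
Deflator = Nominal/Real × 100 = 46935.07/52227.09 × 100 = 89.867.

89.87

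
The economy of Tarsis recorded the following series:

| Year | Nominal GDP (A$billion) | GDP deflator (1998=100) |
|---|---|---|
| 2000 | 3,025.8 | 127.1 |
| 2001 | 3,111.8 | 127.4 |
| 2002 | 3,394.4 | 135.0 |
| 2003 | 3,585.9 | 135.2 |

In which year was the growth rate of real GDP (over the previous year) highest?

2003

2001: real = 3111.8/1.274 = 2442.54; growth vs 2000 (2380.65) = 2.60%.
2002: real = 3394.4/1.350 = 2514.37; growth vs 2001 (2442.54) = 2.94%.
2003: real = 3585.9/1.352 = 2652.29; growth vs 2002 (2514.37) = 5.49%.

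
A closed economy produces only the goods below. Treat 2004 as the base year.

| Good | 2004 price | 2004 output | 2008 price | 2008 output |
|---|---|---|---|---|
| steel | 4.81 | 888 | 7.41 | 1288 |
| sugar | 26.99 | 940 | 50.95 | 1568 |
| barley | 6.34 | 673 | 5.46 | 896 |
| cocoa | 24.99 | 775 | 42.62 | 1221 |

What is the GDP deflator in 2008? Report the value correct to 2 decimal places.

Nominal GDP 2008 = 7.41·1288 + 50.95·1568 + 5.46·896 + 42.62·1221 = 146364.86.
Real GDP 2008 (at 2004 prices) = 4.81·1288 + 26.99·1568 + 6.34·896 + 24.99·1221 = 84709.03.
Deflator = Nominal/Real × 100 = 146364.86/84709.03 × 100 = 172.785.

172.79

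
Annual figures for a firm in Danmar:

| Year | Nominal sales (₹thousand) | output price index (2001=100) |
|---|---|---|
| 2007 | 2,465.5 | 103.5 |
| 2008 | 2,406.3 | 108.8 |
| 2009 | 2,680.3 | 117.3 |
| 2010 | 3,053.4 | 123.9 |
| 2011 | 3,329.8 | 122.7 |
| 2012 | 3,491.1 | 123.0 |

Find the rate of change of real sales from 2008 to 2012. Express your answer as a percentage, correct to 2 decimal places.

28.33%

Real sales 2008 = 2406.3/1.088 = 2211.67.
Real sales 2012 = 3491.1/1.230 = 2838.29.
Change = 2838.29/2211.67 − 1 = 0.2833.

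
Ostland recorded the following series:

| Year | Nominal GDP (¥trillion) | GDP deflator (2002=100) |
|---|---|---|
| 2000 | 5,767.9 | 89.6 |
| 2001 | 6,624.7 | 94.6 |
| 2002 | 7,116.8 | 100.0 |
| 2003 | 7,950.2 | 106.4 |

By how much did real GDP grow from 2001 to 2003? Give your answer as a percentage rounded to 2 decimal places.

Real GDP 2001 = 6624.7/0.946 = 7002.85.
Real GDP 2003 = 7950.2/1.064 = 7471.99.
Change = 7471.99/7002.85 − 1 = 0.0670.

6.70%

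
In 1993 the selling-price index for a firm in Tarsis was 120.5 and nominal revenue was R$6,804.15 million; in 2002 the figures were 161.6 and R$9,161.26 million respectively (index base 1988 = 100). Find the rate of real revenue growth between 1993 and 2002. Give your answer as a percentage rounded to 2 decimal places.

0.40%

Real revenue 1993 = 6804.15 / 1.205 = 5646.60.
Real revenue 2002 = 9161.26 / 1.616 = 5669.10.
Real growth = 5669.10 / 5646.60 − 1 = 0.0040.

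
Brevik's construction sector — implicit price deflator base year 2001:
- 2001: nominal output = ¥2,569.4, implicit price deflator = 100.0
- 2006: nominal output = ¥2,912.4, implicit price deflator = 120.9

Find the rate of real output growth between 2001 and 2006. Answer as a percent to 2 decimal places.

-6.25%

Real output 2001 = 2569.4 / 1.000 = 2569.40.
Real output 2006 = 2912.4 / 1.209 = 2408.93.
Real growth = 2408.93 / 2569.40 − 1 = -0.0625.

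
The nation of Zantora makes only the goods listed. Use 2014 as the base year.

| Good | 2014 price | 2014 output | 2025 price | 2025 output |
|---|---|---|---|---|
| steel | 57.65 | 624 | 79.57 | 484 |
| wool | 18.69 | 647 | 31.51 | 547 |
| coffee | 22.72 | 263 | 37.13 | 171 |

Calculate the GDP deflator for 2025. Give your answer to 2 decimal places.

Nominal GDP 2025 = 79.57·484 + 31.51·547 + 37.13·171 = 62097.08.
Real GDP 2025 (at 2014 prices) = 57.65·484 + 18.69·547 + 22.72·171 = 42011.15.
Deflator = Nominal/Real × 100 = 62097.08/42011.15 × 100 = 147.811.

147.81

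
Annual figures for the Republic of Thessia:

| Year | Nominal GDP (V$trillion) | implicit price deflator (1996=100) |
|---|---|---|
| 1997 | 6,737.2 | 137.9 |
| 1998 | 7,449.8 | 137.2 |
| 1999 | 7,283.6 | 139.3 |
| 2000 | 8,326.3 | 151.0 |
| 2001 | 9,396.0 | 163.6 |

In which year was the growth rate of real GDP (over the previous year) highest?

1998: real = 7449.8/1.372 = 5429.88; growth vs 1997 (4885.57) = 11.14%.
1999: real = 7283.6/1.393 = 5228.72; growth vs 1998 (5429.88) = -3.70%.
2000: real = 8326.3/1.510 = 5514.11; growth vs 1999 (5228.72) = 5.46%.
2001: real = 9396.0/1.636 = 5743.28; growth vs 2000 (5514.11) = 4.16%.

1998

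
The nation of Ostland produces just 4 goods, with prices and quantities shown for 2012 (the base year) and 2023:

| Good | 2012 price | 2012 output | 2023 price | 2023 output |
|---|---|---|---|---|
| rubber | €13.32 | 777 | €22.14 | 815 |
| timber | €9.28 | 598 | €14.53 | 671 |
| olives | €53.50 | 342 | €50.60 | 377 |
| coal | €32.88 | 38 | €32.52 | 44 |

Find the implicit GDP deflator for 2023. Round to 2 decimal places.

Nominal GDP 2023 = 22.14·815 + 14.53·671 + 50.60·377 + 32.52·44 = 48300.81.
Real GDP 2023 (at 2012 prices) = 13.32·815 + 9.28·671 + 53.50·377 + 32.88·44 = 38698.90.
Deflator = Nominal/Real × 100 = 48300.81/38698.90 × 100 = 124.812.

124.81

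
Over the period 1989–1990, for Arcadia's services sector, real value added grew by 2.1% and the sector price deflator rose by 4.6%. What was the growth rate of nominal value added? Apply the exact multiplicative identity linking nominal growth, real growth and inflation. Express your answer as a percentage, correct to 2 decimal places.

6.80%

(1 + g_nom) = (1 + g_real)(1 + π) = 1.0210 × 1.0460 = 1.06797.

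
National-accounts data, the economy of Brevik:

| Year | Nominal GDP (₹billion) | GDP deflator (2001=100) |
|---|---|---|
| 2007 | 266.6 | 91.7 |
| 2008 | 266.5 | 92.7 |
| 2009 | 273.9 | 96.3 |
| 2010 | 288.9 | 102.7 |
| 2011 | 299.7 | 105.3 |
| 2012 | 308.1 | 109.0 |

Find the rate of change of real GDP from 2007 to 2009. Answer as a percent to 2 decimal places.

Real GDP 2007 = 266.6/0.917 = 290.73.
Real GDP 2009 = 273.9/0.963 = 284.42.
Change = 284.42/290.73 − 1 = -0.0217.

-2.17%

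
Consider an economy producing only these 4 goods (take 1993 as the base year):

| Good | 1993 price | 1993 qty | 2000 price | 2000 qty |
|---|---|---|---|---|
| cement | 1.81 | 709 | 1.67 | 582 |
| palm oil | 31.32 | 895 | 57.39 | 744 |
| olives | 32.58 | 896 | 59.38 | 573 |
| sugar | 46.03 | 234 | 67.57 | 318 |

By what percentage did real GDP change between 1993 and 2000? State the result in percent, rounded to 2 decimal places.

-16.77%

Real GDP 1993 = Nominal GDP 1993 = 1.81·709 + 31.32·895 + 32.58·896 + 46.03·234 = 69277.39.
Real GDP 2000 (at 1993 prices) = 1.81·582 + 31.32·744 + 32.58·573 + 46.03·318 = 57661.38.
Real growth = 57661.38/69277.39 − 1 = -0.1677.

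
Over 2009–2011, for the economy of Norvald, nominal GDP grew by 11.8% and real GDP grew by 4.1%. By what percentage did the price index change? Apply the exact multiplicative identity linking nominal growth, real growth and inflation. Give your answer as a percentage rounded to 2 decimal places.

(1 + g_nom) = (1 + g_real)(1 + π), so π = 1.1180 / 1.0410 − 1 = 0.07397.

7.40%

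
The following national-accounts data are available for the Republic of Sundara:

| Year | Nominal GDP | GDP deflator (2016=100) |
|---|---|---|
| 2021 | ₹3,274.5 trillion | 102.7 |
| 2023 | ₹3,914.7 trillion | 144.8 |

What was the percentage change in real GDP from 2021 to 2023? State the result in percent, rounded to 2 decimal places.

Real GDP 2021 = 3274.5 / 1.027 = 3188.41.
Real GDP 2023 = 3914.7 / 1.448 = 2703.52.
Real growth = 2703.52 / 3188.41 − 1 = -0.1521.

-15.21%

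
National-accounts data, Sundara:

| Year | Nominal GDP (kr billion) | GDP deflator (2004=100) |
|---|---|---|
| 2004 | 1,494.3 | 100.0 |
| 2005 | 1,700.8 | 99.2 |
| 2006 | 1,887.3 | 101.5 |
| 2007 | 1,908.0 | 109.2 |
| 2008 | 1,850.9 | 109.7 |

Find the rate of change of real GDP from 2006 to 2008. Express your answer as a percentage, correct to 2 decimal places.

-9.26%

Real GDP 2006 = 1887.3/1.015 = 1859.41.
Real GDP 2008 = 1850.9/1.097 = 1687.24.
Change = 1687.24/1859.41 − 1 = -0.0926.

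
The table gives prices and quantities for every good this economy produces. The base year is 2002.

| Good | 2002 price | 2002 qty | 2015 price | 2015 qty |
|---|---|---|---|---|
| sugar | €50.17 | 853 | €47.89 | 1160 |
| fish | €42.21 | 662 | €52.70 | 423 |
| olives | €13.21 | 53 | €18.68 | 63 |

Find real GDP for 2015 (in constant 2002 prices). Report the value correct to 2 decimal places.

€76884.26

Real GDP 2015 = Σ (p_2002 × q_2015) = 50.17·1160 + 42.21·423 + 13.21·63 = 76884.26.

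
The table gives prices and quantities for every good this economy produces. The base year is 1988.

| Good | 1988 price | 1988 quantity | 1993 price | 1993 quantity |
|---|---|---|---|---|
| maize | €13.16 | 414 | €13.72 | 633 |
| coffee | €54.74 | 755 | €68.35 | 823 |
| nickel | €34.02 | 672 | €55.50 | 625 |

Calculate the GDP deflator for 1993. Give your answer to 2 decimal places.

Nominal GDP 1993 = 13.72·633 + 68.35·823 + 55.50·625 = 99624.31.
Real GDP 1993 (at 1988 prices) = 13.16·633 + 54.74·823 + 34.02·625 = 74643.80.
Deflator = Nominal/Real × 100 = 99624.31/74643.80 × 100 = 133.466.

133.47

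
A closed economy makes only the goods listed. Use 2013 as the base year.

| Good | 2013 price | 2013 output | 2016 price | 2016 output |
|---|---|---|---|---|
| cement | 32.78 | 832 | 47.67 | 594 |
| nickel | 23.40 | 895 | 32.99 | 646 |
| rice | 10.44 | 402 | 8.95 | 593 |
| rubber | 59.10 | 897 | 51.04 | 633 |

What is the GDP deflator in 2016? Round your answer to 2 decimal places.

Nominal GDP 2016 = 47.67·594 + 32.99·646 + 8.95·593 + 51.04·633 = 87243.19.
Real GDP 2016 (at 2013 prices) = 32.78·594 + 23.40·646 + 10.44·593 + 59.10·633 = 78188.94.
Deflator = Nominal/Real × 100 = 87243.19/78188.94 × 100 = 111.580.

111.58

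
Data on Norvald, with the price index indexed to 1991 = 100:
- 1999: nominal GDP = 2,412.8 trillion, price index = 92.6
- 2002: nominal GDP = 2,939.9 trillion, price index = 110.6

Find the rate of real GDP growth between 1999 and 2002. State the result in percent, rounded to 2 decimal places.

2.02%

Deflate each year: 1999 → 2412.8/0.926 = 2605.62; 2002 → 2939.9/1.106 = 2658.14.
So real GDP changed by 2658.14/2605.62 − 1 = 0.0202, i.e. 2.02%.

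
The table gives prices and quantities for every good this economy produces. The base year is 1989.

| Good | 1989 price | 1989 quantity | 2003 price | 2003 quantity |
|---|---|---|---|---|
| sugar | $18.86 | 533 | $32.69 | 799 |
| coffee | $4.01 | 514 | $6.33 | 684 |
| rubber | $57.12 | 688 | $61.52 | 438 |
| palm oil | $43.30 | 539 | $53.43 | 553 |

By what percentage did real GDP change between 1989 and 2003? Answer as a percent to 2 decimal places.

Real GDP 1989 = Nominal GDP 1989 = 18.86·533 + 4.01·514 + 57.12·688 + 43.30·539 = 74750.78.
Real GDP 2003 (at 1989 prices) = 18.86·799 + 4.01·684 + 57.12·438 + 43.30·553 = 66775.44.
Real growth = 66775.44/74750.78 − 1 = -0.1067.

-10.67%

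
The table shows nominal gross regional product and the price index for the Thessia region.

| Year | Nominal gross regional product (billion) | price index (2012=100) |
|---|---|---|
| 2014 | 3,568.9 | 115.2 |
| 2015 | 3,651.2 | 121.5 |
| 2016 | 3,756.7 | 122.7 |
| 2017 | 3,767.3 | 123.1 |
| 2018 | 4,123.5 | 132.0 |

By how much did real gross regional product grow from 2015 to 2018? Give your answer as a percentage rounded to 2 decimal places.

Real gross regional product 2015 = 3651.2/1.215 = 3005.10.
Real gross regional product 2018 = 4123.5/1.320 = 3123.86.
Change = 3123.86/3005.10 − 1 = 0.0395.

3.95%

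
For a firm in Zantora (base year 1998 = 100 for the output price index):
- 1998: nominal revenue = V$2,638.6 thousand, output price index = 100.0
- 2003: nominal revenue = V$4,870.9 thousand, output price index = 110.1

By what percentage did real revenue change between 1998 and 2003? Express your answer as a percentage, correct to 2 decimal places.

Real revenue 1998 = 2638.6 / 1.000 = 2638.60.
Real revenue 2003 = 4870.9 / 1.101 = 4424.07.
Real growth = 4424.07 / 2638.60 − 1 = 0.6767.

67.67%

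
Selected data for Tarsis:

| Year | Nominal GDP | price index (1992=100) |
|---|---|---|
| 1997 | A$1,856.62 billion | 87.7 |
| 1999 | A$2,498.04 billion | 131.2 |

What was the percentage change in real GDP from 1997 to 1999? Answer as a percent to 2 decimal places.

Real GDP 1997 = 1856.62 / 0.877 = 2117.01.
Real GDP 1999 = 2498.04 / 1.312 = 1903.99.
Real growth = 1903.99 / 2117.01 − 1 = -0.1006.

-10.06%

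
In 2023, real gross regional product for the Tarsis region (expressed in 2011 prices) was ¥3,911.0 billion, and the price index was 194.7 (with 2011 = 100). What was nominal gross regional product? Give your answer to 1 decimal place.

¥7,614.7 billion

Nominal gross regional product = Real × (price index/100) = 3911.0 × 1.947 = 7614.72.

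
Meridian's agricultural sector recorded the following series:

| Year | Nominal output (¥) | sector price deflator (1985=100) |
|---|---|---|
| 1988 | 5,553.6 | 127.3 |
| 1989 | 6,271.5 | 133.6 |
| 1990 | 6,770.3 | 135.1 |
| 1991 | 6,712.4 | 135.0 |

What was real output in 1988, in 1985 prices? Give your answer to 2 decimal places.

¥4,362.61

Real output 1988 = 5553.6 / 1.273 = 4362.61.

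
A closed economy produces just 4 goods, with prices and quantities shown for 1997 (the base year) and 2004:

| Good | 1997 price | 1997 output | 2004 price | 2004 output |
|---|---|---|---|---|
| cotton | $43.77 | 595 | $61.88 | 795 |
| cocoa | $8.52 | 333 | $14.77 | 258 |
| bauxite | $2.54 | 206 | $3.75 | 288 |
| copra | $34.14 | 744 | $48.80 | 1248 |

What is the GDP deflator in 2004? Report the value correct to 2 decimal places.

Nominal GDP 2004 = 61.88·795 + 14.77·258 + 3.75·288 + 48.80·1248 = 114987.66.
Real GDP 2004 (at 1997 prices) = 43.77·795 + 8.52·258 + 2.54·288 + 34.14·1248 = 80333.55.
Deflator = Nominal/Real × 100 = 114987.66/80333.55 × 100 = 143.138.

143.14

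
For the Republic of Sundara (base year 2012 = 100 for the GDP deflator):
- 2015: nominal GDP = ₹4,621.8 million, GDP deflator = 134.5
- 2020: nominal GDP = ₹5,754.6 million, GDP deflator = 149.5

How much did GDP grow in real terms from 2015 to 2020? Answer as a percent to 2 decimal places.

Real GDP 2015 = 4621.8 / 1.345 = 3436.28.
Real GDP 2020 = 5754.6 / 1.495 = 3849.23.
Real growth = 3849.23 / 3436.28 − 1 = 0.1202.

12.02%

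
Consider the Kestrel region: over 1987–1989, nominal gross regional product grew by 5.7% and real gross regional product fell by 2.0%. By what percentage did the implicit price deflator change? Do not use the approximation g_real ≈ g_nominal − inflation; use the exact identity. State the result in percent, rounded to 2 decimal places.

(1 + g_nom) = (1 + g_real)(1 + π), so π = 1.0570 / 0.9800 − 1 = 0.07857.

7.86%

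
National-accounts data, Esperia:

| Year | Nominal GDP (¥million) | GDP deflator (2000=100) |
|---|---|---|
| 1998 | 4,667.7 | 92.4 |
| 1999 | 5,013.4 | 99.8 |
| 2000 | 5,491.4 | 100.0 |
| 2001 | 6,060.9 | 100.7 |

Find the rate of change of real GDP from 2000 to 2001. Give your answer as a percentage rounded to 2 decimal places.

Real GDP 2000 = 5491.4/1.000 = 5491.40.
Real GDP 2001 = 6060.9/1.007 = 6018.77.
Change = 6018.77/5491.40 − 1 = 0.0960.

9.60%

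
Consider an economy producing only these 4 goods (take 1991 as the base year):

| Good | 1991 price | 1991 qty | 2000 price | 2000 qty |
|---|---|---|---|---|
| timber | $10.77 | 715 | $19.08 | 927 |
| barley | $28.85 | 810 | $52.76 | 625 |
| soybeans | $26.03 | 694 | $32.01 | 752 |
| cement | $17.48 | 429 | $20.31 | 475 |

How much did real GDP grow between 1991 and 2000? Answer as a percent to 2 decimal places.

Real GDP 1991 = Nominal GDP 1991 = 10.77·715 + 28.85·810 + 26.03·694 + 17.48·429 = 56632.79.
Real GDP 2000 (at 1991 prices) = 10.77·927 + 28.85·625 + 26.03·752 + 17.48·475 = 55892.60.
Real growth = 55892.60/56632.79 − 1 = -0.0131.

-1.31%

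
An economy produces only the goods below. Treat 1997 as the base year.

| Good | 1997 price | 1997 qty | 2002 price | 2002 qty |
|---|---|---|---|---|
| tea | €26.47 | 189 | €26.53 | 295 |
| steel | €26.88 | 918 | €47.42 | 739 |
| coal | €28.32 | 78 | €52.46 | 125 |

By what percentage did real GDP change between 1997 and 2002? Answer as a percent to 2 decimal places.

-2.12%

Real GDP 1997 = Nominal GDP 1997 = 26.47·189 + 26.88·918 + 28.32·78 = 31887.63.
Real GDP 2002 (at 1997 prices) = 26.47·295 + 26.88·739 + 28.32·125 = 31212.97.
Real growth = 31212.97/31887.63 − 1 = -0.0212.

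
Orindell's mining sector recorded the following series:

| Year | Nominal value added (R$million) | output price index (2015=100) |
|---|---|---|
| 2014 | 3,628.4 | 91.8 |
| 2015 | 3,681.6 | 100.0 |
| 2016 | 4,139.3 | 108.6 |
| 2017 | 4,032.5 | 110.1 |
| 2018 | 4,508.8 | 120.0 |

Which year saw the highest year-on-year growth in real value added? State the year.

2016

2015: real = 3681.6/1.000 = 3681.60; growth vs 2014 (3952.51) = -6.85%.
2016: real = 4139.3/1.086 = 3811.51; growth vs 2015 (3681.60) = 3.53%.
2017: real = 4032.5/1.101 = 3662.58; growth vs 2016 (3811.51) = -3.91%.
2018: real = 4508.8/1.200 = 3757.33; growth vs 2017 (3662.58) = 2.59%.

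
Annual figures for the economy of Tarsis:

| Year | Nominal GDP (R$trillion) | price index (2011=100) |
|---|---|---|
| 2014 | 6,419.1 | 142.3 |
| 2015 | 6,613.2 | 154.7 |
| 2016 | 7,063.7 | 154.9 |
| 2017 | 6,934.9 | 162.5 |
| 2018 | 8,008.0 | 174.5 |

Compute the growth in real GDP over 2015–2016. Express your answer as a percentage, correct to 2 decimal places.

6.67%

Real GDP 2015 = 6613.2/1.547 = 4274.85.
Real GDP 2016 = 7063.7/1.549 = 4560.17.
Change = 4560.17/4274.85 − 1 = 0.0667.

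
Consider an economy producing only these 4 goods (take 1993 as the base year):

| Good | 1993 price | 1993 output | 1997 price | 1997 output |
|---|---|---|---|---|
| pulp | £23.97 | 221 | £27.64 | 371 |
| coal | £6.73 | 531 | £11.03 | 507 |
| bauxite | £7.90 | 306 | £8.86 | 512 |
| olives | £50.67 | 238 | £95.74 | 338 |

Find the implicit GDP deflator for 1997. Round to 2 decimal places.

157.55

Nominal GDP 1997 = 27.64·371 + 11.03·507 + 8.86·512 + 95.74·338 = 52743.09.
Real GDP 1997 (at 1993 prices) = 23.97·371 + 6.73·507 + 7.90·512 + 50.67·338 = 33476.24.
Deflator = Nominal/Real × 100 = 52743.09/33476.24 × 100 = 157.554.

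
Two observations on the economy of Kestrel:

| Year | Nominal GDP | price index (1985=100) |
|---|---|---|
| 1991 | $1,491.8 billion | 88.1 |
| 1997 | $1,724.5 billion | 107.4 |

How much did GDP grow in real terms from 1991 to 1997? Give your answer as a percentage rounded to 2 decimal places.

-5.17%

Real GDP 1991 = 1491.8 / 0.881 = 1693.30.
Real GDP 1997 = 1724.5 / 1.074 = 1605.68.
Real growth = 1605.68 / 1693.30 − 1 = -0.0517.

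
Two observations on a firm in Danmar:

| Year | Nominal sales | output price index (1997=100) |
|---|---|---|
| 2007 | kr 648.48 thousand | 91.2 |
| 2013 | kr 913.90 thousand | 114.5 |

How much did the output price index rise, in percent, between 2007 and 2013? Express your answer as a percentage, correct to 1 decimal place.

Price-level change = 114.5 / 91.2 − 1 = 0.2555.

25.5%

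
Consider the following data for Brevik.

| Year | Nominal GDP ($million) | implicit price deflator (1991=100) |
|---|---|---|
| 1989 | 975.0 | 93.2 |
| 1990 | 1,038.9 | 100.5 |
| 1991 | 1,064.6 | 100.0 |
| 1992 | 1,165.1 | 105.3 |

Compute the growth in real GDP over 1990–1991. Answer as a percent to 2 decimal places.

2.99%

Real GDP 1990 = 1038.9/1.005 = 1033.73.
Real GDP 1991 = 1064.6/1.000 = 1064.60.
Change = 1064.60/1033.73 − 1 = 0.0299.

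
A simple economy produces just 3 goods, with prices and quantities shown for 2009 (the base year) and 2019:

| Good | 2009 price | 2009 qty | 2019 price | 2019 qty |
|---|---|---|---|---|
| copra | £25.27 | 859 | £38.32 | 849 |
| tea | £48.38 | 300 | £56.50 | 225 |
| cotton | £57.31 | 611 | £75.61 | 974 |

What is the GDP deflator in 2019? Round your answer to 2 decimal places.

Nominal GDP 2019 = 38.32·849 + 56.50·225 + 75.61·974 = 118890.32.
Real GDP 2019 (at 2009 prices) = 25.27·849 + 48.38·225 + 57.31·974 = 88159.67.
Deflator = Nominal/Real × 100 = 118890.32/88159.67 × 100 = 134.858.

134.86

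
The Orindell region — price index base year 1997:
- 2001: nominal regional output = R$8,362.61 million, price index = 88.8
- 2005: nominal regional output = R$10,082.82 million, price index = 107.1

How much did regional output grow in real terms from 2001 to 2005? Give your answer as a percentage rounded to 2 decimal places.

Real regional output 2001 = 8362.61 / 0.888 = 9417.35.
Real regional output 2005 = 10082.82 / 1.071 = 9414.40.
Real growth = 9414.40 / 9417.35 − 1 = -0.0003.

-0.03%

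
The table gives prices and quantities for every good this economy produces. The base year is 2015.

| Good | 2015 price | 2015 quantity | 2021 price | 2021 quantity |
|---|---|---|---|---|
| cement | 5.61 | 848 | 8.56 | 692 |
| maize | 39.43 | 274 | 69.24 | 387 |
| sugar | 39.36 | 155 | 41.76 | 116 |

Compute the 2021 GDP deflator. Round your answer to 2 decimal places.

Nominal GDP 2021 = 8.56·692 + 69.24·387 + 41.76·116 = 37563.56.
Real GDP 2021 (at 2015 prices) = 5.61·692 + 39.43·387 + 39.36·116 = 23707.29.
Deflator = Nominal/Real × 100 = 37563.56/23707.29 × 100 = 158.447.

158.45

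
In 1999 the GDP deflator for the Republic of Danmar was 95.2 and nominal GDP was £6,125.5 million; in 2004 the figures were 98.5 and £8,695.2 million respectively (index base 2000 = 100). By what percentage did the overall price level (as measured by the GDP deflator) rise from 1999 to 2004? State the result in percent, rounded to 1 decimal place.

Price-level change = 98.5 / 95.2 − 1 = 0.0347.

3.5%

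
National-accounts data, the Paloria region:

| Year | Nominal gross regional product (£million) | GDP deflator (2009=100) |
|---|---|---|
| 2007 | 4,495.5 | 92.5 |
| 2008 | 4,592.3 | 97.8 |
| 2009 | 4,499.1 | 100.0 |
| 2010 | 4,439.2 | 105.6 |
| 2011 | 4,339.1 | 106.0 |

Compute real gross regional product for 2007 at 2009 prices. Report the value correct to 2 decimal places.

£4,860.00 million

Real gross regional product 2007 = 4495.5 / 0.925 = 4860.00.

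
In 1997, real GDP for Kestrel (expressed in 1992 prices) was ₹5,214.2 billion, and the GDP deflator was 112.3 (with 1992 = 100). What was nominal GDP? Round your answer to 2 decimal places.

₹5,855.55 billion

Nominal GDP = Real × (GDP deflator/100) = 5214.2 × 1.123 = 5855.55.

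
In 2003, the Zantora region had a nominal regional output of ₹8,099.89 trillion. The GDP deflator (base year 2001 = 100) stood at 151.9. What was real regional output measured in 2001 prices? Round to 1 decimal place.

₹5,332.4 trillion

Real regional output = Nominal / (GDP deflator/100) = 8099.89 / 1.519 = 5332.38.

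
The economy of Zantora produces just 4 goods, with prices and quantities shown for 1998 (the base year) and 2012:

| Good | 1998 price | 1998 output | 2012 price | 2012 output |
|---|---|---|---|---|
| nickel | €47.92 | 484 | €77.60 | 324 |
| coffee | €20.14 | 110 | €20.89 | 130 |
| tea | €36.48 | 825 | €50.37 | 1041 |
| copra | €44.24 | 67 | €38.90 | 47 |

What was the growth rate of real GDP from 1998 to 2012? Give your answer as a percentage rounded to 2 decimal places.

Real GDP 1998 = Nominal GDP 1998 = 47.92·484 + 20.14·110 + 36.48·825 + 44.24·67 = 58468.76.
Real GDP 2012 (at 1998 prices) = 47.92·324 + 20.14·130 + 36.48·1041 + 44.24·47 = 58199.24.
Real growth = 58199.24/58468.76 − 1 = -0.0046.

-0.46%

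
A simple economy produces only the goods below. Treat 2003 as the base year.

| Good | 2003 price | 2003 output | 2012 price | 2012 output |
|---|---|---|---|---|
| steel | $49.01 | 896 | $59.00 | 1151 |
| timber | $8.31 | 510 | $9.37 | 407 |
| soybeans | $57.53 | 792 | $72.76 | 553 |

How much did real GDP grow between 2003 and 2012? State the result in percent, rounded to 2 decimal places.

-2.25%

Real GDP 2003 = Nominal GDP 2003 = 49.01·896 + 8.31·510 + 57.53·792 = 93714.82.
Real GDP 2012 (at 2003 prices) = 49.01·1151 + 8.31·407 + 57.53·553 = 91606.77.
Real growth = 91606.77/93714.82 − 1 = -0.0225.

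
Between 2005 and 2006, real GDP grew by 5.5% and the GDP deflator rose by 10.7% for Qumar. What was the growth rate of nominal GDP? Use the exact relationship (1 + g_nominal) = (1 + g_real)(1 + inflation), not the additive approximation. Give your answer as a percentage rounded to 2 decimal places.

16.79%

(1 + g_nom) = (1 + g_real)(1 + π) = 1.0550 × 1.1070 = 1.16789.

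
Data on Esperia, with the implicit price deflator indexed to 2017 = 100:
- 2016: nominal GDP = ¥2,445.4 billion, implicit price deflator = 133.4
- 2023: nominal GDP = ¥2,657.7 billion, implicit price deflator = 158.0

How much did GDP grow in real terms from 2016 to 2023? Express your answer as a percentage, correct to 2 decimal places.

Deflate each year: 2016 → 2445.4/1.334 = 1833.13; 2023 → 2657.7/1.580 = 1682.09.
So real GDP changed by 1682.09/1833.13 − 1 = -0.0824, i.e. -8.24%.

-8.24%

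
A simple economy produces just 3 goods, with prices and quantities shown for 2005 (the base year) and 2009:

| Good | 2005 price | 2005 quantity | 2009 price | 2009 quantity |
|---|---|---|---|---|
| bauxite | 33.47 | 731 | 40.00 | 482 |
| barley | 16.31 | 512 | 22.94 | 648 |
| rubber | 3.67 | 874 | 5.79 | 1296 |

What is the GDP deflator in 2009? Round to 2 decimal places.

132.40

Nominal GDP 2009 = 40.00·482 + 22.94·648 + 5.79·1296 = 41648.96.
Real GDP 2009 (at 2005 prices) = 33.47·482 + 16.31·648 + 3.67·1296 = 31457.74.
Deflator = Nominal/Real × 100 = 41648.96/31457.74 × 100 = 132.397.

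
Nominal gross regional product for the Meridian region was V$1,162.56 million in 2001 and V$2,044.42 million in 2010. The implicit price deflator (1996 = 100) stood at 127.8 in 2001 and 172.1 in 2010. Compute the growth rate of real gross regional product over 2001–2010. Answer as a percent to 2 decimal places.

Deflate each year: 2001 → 1162.56/1.278 = 909.67; 2010 → 2044.42/1.721 = 1187.93.
So real gross regional product changed by 1187.93/909.67 − 1 = 0.3059, i.e. 30.59%.

30.59%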